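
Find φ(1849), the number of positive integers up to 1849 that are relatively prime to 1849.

Factor: 1849 = 43^2.
φ(1849) = 43^1·(43−1) = 1806.

1806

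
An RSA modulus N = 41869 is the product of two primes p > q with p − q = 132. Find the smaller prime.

149

Since p = q + 132, we have 41869 = q(q + 132), so q² + 132q − 41869 = 0.
Discriminant: 132² + 4·41869 = 17424 + 167476 = 184900; √184900 = 430.
q = (−132 + 430)/2 = 149, and p = q + 132 = 281.
Check: 149 · 281 = 41869.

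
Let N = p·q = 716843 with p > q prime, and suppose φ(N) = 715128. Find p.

φ(n) = (p−1)(q−1) = n − (p+q) + 1, so p + q = 716843 − 715128 + 1 = 1716.
p and q are the roots of t² − 1716t + 716843 = 0.
Discriminant: 1716² − 4·716843 = 2944656 − 2867372 = 77284; √77284 = 278.
q = (1716 − 278)/2 = 719, p = (1716 + 278)/2 = 997.
Check: 719 · 997 = 716843.

997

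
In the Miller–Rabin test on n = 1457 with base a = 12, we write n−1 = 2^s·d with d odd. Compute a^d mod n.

1457 − 1 = 1456 = 2^4 · 91, so d = 91.
12^1 ≡ 12 (mod 1457)
12^2 ≡ 12^2 = 144 ≡ 144 (mod 1457)
12^4 ≡ 144^2 = 20736 ≡ 338 (mod 1457)
12^8 ≡ 338^2 = 114244 ≡ 598 (mod 1457)
12^16 ≡ 598^2 = 357604 ≡ 639 (mod 1457)
12^32 ≡ 639^2 = 408321 ≡ 361 (mod 1457)
12^64 ≡ 361^2 = 130321 ≡ 648 (mod 1457)
91 = 64 + 16 + 8 + 2 + 1 in binary powers of 2.
So 12^91 ≡ 648 · 639 · 598 · 144 · 12 ≡ 756 (mod 1457).
Squaring chain: 756 → 392 → 679 → 629; never reaches −1, so base 12 is a Miller–Rabin witness that 1457 is composite.

756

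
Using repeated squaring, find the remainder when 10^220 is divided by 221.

81

10^1 ≡ 10 (mod 221)
10^2 ≡ 10^2 = 100 ≡ 100 (mod 221)
10^4 ≡ 100^2 = 10000 ≡ 55 (mod 221)
10^8 ≡ 55^2 = 3025 ≡ 152 (mod 221)
10^16 ≡ 152^2 = 23104 ≡ 120 (mod 221)
10^32 ≡ 120^2 = 14400 ≡ 35 (mod 221)
10^64 ≡ 35^2 = 1225 ≡ 120 (mod 221)
10^128 ≡ 120^2 = 14400 ≡ 35 (mod 221)
220 = 128 + 64 + 16 + 8 + 4 in binary powers of 2.
So 10^220 ≡ 35 · 120 · 120 · 152 · 55 ≡ 81 (mod 221).
Since 81 ≠ 1, base 10 is a Fermat witness: 221 is composite.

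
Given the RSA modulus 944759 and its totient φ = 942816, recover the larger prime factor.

977

φ(n) = (p−1)(q−1) = n − (p+q) + 1, so p + q = 944759 − 942816 + 1 = 1944.
p and q are the roots of t² − 1944t + 944759 = 0.
Discriminant: 1944² − 4·944759 = 3779136 − 3779036 = 100; √100 = 10.
q = (1944 − 10)/2 = 967, p = (1944 + 10)/2 = 977.
Check: 967 · 977 = 944759.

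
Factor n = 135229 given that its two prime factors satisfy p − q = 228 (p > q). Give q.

271

Since p = q + 228, we have 135229 = q(q + 228), so q² + 228q − 135229 = 0.
Discriminant: 228² + 4·135229 = 51984 + 540916 = 592900; √592900 = 770.
q = (−228 + 770)/2 = 271, and p = q + 228 = 499.
Check: 271 · 499 = 135229.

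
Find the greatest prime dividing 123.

41

123 = 3 · 41
41 is prime.
So 123 = 3 · 41; the largest prime factor is 41.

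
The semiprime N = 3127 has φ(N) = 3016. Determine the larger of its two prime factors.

59

φ(n) = (p−1)(q−1) = n − (p+q) + 1, so p + q = 3127 − 3016 + 1 = 112.
p and q are the roots of t² − 112t + 3127 = 0.
Discriminant: 112² − 4·3127 = 12544 − 12508 = 36; √36 = 6.
q = (112 − 6)/2 = 53, p = (112 + 6)/2 = 59.
Check: 53 · 59 = 3127.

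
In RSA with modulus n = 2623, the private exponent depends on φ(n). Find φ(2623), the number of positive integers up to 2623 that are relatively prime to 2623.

Factor: 2623 = 43 · 61.
φ(2623) = (43−1) · (61−1) = 42 · 60 = 2520.

2520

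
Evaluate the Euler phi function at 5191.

4984

Factor: 5191 = 29 · 179.
φ(5191) = (29−1) · (179−1) = 28 · 178 = 4984.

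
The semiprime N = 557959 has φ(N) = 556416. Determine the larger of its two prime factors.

φ(n) = (p−1)(q−1) = n − (p+q) + 1, so p + q = 557959 − 556416 + 1 = 1544.
p and q are the roots of t² − 1544t + 557959 = 0.
Discriminant: 1544² − 4·557959 = 2383936 − 2231836 = 152100; √152100 = 390.
q = (1544 − 390)/2 = 577, p = (1544 + 390)/2 = 967.
Check: 577 · 967 = 557959.

967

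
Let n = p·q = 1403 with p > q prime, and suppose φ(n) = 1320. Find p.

φ(n) = (p−1)(q−1) = n − (p+q) + 1, so p + q = 1403 − 1320 + 1 = 84.
p and q are the roots of t² − 84t + 1403 = 0.
Discriminant: 84² − 4·1403 = 7056 − 5612 = 1444; √1444 = 38.
q = (84 − 38)/2 = 23, p = (84 + 38)/2 = 61.
Check: 23 · 61 = 1403.

61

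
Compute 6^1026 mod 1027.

220

6^1 ≡ 6 (mod 1027)
6^2 ≡ 6^2 = 36 ≡ 36 (mod 1027)
6^4 ≡ 36^2 = 1296 ≡ 269 (mod 1027)
6^8 ≡ 269^2 = 72361 ≡ 471 (mod 1027)
6^16 ≡ 471^2 = 221841 ≡ 9 (mod 1027)
6^32 ≡ 9^2 = 81 ≡ 81 (mod 1027)
6^64 ≡ 81^2 = 6561 ≡ 399 (mod 1027)
6^128 ≡ 399^2 = 159201 ≡ 16 (mod 1027)
6^256 ≡ 16^2 = 256 ≡ 256 (mod 1027)
6^512 ≡ 256^2 = 65536 ≡ 835 (mod 1027)
6^1024 ≡ 835^2 = 697225 ≡ 919 (mod 1027)
1026 = 1024 + 2 in binary powers of 2.
So 6^1026 ≡ 919 · 36 ≡ 220 (mod 1027).
Since 220 ≠ 1, base 6 is a Fermat witness: 1027 is composite.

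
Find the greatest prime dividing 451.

451 = 11 · 41
41 is prime.
So 451 = 11 · 41; the largest prime factor is 41.

41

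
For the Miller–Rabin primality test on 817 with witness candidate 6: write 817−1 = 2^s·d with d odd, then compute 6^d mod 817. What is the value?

817 − 1 = 816 = 2^4 · 51, so d = 51.
6^1 ≡ 6 (mod 817)
6^2 ≡ 6^2 = 36 ≡ 36 (mod 817)
6^4 ≡ 36^2 = 1296 ≡ 479 (mod 817)
6^8 ≡ 479^2 = 229441 ≡ 681 (mod 817)
6^16 ≡ 681^2 = 463761 ≡ 522 (mod 817)
6^32 ≡ 522^2 = 272484 ≡ 423 (mod 817)
51 = 32 + 16 + 2 + 1 in binary powers of 2.
So 6^51 ≡ 423 · 522 · 36 · 6 ≡ 87 (mod 817).
Squaring chain: 87 → 216 → 87 → 216; never reaches −1, so base 6 is a Miller–Rabin witness that 817 is composite.

87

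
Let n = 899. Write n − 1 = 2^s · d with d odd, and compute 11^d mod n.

823

899 − 1 = 898 = 2^1 · 449, so d = 449.
11^1 ≡ 11 (mod 899)
11^2 ≡ 11^2 = 121 ≡ 121 (mod 899)
11^4 ≡ 121^2 = 14641 ≡ 257 (mod 899)
11^8 ≡ 257^2 = 66049 ≡ 422 (mod 899)
11^16 ≡ 422^2 = 178084 ≡ 82 (mod 899)
11^32 ≡ 82^2 = 6724 ≡ 431 (mod 899)
11^64 ≡ 431^2 = 185761 ≡ 567 (mod 899)
11^128 ≡ 567^2 = 321489 ≡ 546 (mod 899)
11^256 ≡ 546^2 = 298116 ≡ 547 (mod 899)
449 = 256 + 128 + 64 + 1 in binary powers of 2.
So 11^449 ≡ 547 · 546 · 567 · 11 ≡ 823 (mod 899).
Squaring chain: 823; never reaches −1, so base 11 is a Miller–Rabin witness that 899 is composite.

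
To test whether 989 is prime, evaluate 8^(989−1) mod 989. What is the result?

78

8^1 ≡ 8 (mod 989)
8^2 ≡ 8^2 = 64 ≡ 64 (mod 989)
8^4 ≡ 64^2 = 4096 ≡ 140 (mod 989)
8^8 ≡ 140^2 = 19600 ≡ 809 (mod 989)
8^16 ≡ 809^2 = 654481 ≡ 752 (mod 989)
8^32 ≡ 752^2 = 565504 ≡ 785 (mod 989)
8^64 ≡ 785^2 = 616225 ≡ 78 (mod 989)
8^128 ≡ 78^2 = 6084 ≡ 150 (mod 989)
8^256 ≡ 150^2 = 22500 ≡ 742 (mod 989)
8^512 ≡ 742^2 = 550564 ≡ 680 (mod 989)
988 = 512 + 256 + 128 + 64 + 16 + 8 + 4 in binary powers of 2.
So 8^988 ≡ 680 · 742 · 150 · 78 · 752 · 809 · 140 ≡ 78 (mod 989).
Since 78 ≠ 1, base 8 is a Fermat witness: 989 is composite.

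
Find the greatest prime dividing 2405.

37

2405 = 5 · 481
481 = 13 · 37
37 is prime.
So 2405 = 5 · 13 · 37; the largest prime factor is 37.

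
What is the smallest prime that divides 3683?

29

3683 is odd.
Digit sum 20, not divisible by 3.
Ends in 3: not divisible by 5.
7: 3683 = 7·526 + 1
11: 3683 = 11·334 + 9
13: 3683 = 13·283 + 4
17: 3683 = 17·216 + 11
19: 3683 = 19·193 + 16
23: 3683 = 23·160 + 3
29: 3683 = 29·127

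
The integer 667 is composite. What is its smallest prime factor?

23

667 is odd.
Digit sum 19, not divisible by 3.
Ends in 7: not divisible by 5.
7: 667 = 7·95 + 2
11: 667 = 11·60 + 7
13: 667 = 13·51 + 4
17: 667 = 17·39 + 4
19: 667 = 19·35 + 2
23: 667 = 23·29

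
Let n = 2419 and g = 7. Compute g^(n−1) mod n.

7^1 ≡ 7 (mod 2419)
7^2 ≡ 7^2 = 49 ≡ 49 (mod 2419)
7^4 ≡ 49^2 = 2401 ≡ 2401 (mod 2419)
7^8 ≡ 2401^2 = 5764801 ≡ 324 (mod 2419)
7^16 ≡ 324^2 = 104976 ≡ 959 (mod 2419)
7^32 ≡ 959^2 = 919681 ≡ 461 (mod 2419)
7^64 ≡ 461^2 = 212521 ≡ 2068 (mod 2419)
7^128 ≡ 2068^2 = 4276624 ≡ 2251 (mod 2419)
7^256 ≡ 2251^2 = 5067001 ≡ 1615 (mod 2419)
7^512 ≡ 1615^2 = 2608225 ≡ 543 (mod 2419)
7^1024 ≡ 543^2 = 294849 ≡ 2150 (mod 2419)
7^2048 ≡ 2150^2 = 4622500 ≡ 2210 (mod 2419)
2418 = 2048 + 256 + 64 + 32 + 16 + 2 in binary powers of 2.
So 7^2418 ≡ 2210 · 1615 · 2068 · 461 · 959 · 49 ≡ 743 (mod 2419).
Since 743 ≠ 1, base 7 is a Fermat witness: 2419 is composite.

743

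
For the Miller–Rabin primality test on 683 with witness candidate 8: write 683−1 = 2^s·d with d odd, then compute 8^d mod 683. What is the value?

682

683 − 1 = 682 = 2^1 · 341, so d = 341.
8^1 ≡ 8 (mod 683)
8^2 ≡ 8^2 = 64 ≡ 64 (mod 683)
8^4 ≡ 64^2 = 4096 ≡ 681 (mod 683)
8^8 ≡ 681^2 = 463761 ≡ 4 (mod 683)
8^16 ≡ 4^2 = 16 ≡ 16 (mod 683)
8^32 ≡ 16^2 = 256 ≡ 256 (mod 683)
8^64 ≡ 256^2 = 65536 ≡ 651 (mod 683)
8^128 ≡ 651^2 = 423801 ≡ 341 (mod 683)
8^256 ≡ 341^2 = 116281 ≡ 171 (mod 683)
341 = 256 + 64 + 16 + 4 + 1 in binary powers of 2.
So 8^341 ≡ 171 · 651 · 16 · 681 · 8 ≡ 682 (mod 683).
Since 8^d ≡ 682 (mod 683), base 8 does not prove 683 composite.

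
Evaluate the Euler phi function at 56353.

Factor: 56353 = 11 · 47 · 109.
φ(56353) = (11−1) · (47−1) · (109−1) = 10 · 46 · 108 = 49680.

49680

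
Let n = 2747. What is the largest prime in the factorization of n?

67

2747 = 41 · 67
67 is prime.
So 2747 = 41 · 67; the largest prime factor is 67.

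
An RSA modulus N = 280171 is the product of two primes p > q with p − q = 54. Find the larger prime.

Since p = q + 54, we have 280171 = q(q + 54), so q² + 54q − 280171 = 0.
Discriminant: 54² + 4·280171 = 2916 + 1120684 = 1123600; √1123600 = 1060.
q = (−54 + 1060)/2 = 503, and p = q + 54 = 557.
Check: 503 · 557 = 280171.

557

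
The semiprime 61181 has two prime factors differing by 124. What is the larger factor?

317

Since p = q + 124, we have 61181 = q(q + 124), so q² + 124q − 61181 = 0.
Discriminant: 124² + 4·61181 = 15376 + 244724 = 260100; √260100 = 510.
q = (−124 + 510)/2 = 193, and p = q + 124 = 317.
Check: 193 · 317 = 61181.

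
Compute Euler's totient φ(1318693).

Factor: 1318693 = 53 · 139 · 179.
φ(1318693) = (53−1) · (139−1) · (179−1) = 52 · 138 · 178 = 1277328.

1277328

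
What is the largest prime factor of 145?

29

145 = 5 · 29
29 is prime.
So 145 = 5 · 29; the largest prime factor is 29.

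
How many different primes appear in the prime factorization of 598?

3

598 = 2 · 299
299 = 13 · 23
598 = 2 · 13 · 23, which has 3 distinct prime factors.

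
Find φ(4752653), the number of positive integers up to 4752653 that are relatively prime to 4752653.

Factor: 4752653 = 149 · 167 · 191.
φ(4752653) = (149−1) · (167−1) · (191−1) = 148 · 166 · 190 = 4667920.

4667920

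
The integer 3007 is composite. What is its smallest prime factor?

3007 is odd.
Digit sum 10, not divisible by 3.
Ends in 7: not divisible by 5.
7: 3007 = 7·429 + 4
11: 3007 = 11·273 + 4
13: 3007 = 13·231 + 4
17: 3007 = 17·176 + 15
19: 3007 = 19·158 + 5
23: 3007 = 23·130 + 17
29: 3007 = 29·103 + 20
31: 3007 = 31·97

31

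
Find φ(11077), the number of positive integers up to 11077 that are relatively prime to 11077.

Factor: 11077 = 11 · 19 · 53.
φ(11077) = (11−1) · (19−1) · (53−1) = 10 · 18 · 52 = 9360.

9360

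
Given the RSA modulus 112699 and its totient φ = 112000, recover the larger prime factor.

449

φ(n) = (p−1)(q−1) = n − (p+q) + 1, so p + q = 112699 − 112000 + 1 = 700.
p and q are the roots of t² − 700t + 112699 = 0.
Discriminant: 700² − 4·112699 = 490000 − 450796 = 39204; √39204 = 198.
q = (700 − 198)/2 = 251, p = (700 + 198)/2 = 449.
Check: 251 · 449 = 112699.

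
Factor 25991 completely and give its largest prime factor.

25991 = 7 · 3713
3713 = 47 · 79
79 is prime.
So 25991 = 7 · 47 · 79; the largest prime factor is 79.

79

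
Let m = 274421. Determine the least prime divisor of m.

274421 is odd.
Digit sum 20, not divisible by 3.
Ends in 1: not divisible by 5.
7: 274421 = 7·39203

7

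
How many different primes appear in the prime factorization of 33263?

3

33263 = 29 · 1147
1147 = 31 · 37
33263 = 29 · 31 · 37, which has 3 distinct prime factors.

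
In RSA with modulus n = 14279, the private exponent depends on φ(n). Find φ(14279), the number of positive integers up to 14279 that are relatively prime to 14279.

14040

Factor: 14279 = 109 · 131.
φ(14279) = (109−1) · (131−1) = 108 · 130 = 14040.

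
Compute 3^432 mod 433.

3^1 ≡ 3 (mod 433)
3^2 ≡ 3^2 = 9 ≡ 9 (mod 433)
3^4 ≡ 9^2 = 81 ≡ 81 (mod 433)
3^8 ≡ 81^2 = 6561 ≡ 66 (mod 433)
3^16 ≡ 66^2 = 4356 ≡ 26 (mod 433)
3^32 ≡ 26^2 = 676 ≡ 243 (mod 433)
3^64 ≡ 243^2 = 59049 ≡ 161 (mod 433)
3^128 ≡ 161^2 = 25921 ≡ 374 (mod 433)
3^256 ≡ 374^2 = 139876 ≡ 17 (mod 433)
432 = 256 + 128 + 32 + 16 in binary powers of 2.
So 3^432 ≡ 17 · 374 · 243 · 26 ≡ 1 (mod 433).
Since the result is 1, base 3 gives no evidence that 433 is composite.

1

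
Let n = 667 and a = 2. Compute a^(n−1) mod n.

2^1 ≡ 2 (mod 667)
2^2 ≡ 2^2 = 4 ≡ 4 (mod 667)
2^4 ≡ 4^2 = 16 ≡ 16 (mod 667)
2^8 ≡ 16^2 = 256 ≡ 256 (mod 667)
2^16 ≡ 256^2 = 65536 ≡ 170 (mod 667)
2^32 ≡ 170^2 = 28900 ≡ 219 (mod 667)
2^64 ≡ 219^2 = 47961 ≡ 604 (mod 667)
2^128 ≡ 604^2 = 364816 ≡ 634 (mod 667)
2^256 ≡ 634^2 = 401956 ≡ 422 (mod 667)
2^512 ≡ 422^2 = 178084 ≡ 662 (mod 667)
666 = 512 + 128 + 16 + 8 + 2 in binary powers of 2.
So 2^666 ≡ 662 · 634 · 170 · 256 · 4 ≡ 179 (mod 667).
Since 179 ≠ 1, base 2 is a Fermat witness: 667 is composite.

179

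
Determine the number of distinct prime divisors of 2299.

2299 = 11^2 · 19
2299 = 11^2 · 19, which has 2 distinct prime factors.

2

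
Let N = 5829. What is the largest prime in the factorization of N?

5829 = 3 · 1943
1943 = 29 · 67
67 is prime.
So 5829 = 3 · 29 · 67; the largest prime factor is 67.

67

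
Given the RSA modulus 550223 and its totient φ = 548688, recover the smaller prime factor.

569

φ(n) = (p−1)(q−1) = n − (p+q) + 1, so p + q = 550223 − 548688 + 1 = 1536.
p and q are the roots of t² − 1536t + 550223 = 0.
Discriminant: 1536² − 4·550223 = 2359296 − 2200892 = 158404; √158404 = 398.
q = (1536 − 398)/2 = 569, p = (1536 + 398)/2 = 967.
Check: 569 · 967 = 550223.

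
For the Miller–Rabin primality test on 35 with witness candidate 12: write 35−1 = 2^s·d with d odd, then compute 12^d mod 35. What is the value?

35 − 1 = 34 = 2^1 · 17, so d = 17.
12^1 ≡ 12 (mod 35)
12^2 ≡ 12^2 = 144 ≡ 4 (mod 35)
12^4 ≡ 4^2 = 16 ≡ 16 (mod 35)
12^8 ≡ 16^2 = 256 ≡ 11 (mod 35)
12^16 ≡ 11^2 = 121 ≡ 16 (mod 35)
17 = 16 + 1 in binary powers of 2.
So 12^17 ≡ 16 · 12 ≡ 17 (mod 35).
Squaring chain: 17; never reaches −1, so base 12 is a Miller–Rabin witness that 35 is composite.

17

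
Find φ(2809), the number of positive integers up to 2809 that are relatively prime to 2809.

2756

Factor: 2809 = 53^2.
φ(2809) = 53^1·(53−1) = 2756.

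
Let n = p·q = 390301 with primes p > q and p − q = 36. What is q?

Since p = q + 36, we have 390301 = q(q + 36), so q² + 36q − 390301 = 0.
Discriminant: 36² + 4·390301 = 1296 + 1561204 = 1562500; √1562500 = 1250.
q = (−36 + 1250)/2 = 607, and p = q + 36 = 643.
Check: 607 · 643 = 390301.

607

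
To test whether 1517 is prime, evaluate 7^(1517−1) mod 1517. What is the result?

7^1 ≡ 7 (mod 1517)
7^2 ≡ 7^2 = 49 ≡ 49 (mod 1517)
7^4 ≡ 49^2 = 2401 ≡ 884 (mod 1517)
7^8 ≡ 884^2 = 781456 ≡ 201 (mod 1517)
7^16 ≡ 201^2 = 40401 ≡ 959 (mod 1517)
7^32 ≡ 959^2 = 919681 ≡ 379 (mod 1517)
7^64 ≡ 379^2 = 143641 ≡ 1043 (mod 1517)
7^128 ≡ 1043^2 = 1087849 ≡ 160 (mod 1517)
7^256 ≡ 160^2 = 25600 ≡ 1328 (mod 1517)
7^512 ≡ 1328^2 = 1763584 ≡ 830 (mod 1517)
7^1024 ≡ 830^2 = 688900 ≡ 182 (mod 1517)
1516 = 1024 + 256 + 128 + 64 + 32 + 8 + 4 in binary powers of 2.
So 7^1516 ≡ 182 · 1328 · 160 · 1043 · 379 · 201 · 884 ≡ 107 (mod 1517).
Since 107 ≠ 1, base 7 is a Fermat witness: 1517 is composite.

107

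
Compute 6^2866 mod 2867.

6^1 ≡ 6 (mod 2867)
6^2 ≡ 6^2 = 36 ≡ 36 (mod 2867)
6^4 ≡ 36^2 = 1296 ≡ 1296 (mod 2867)
6^8 ≡ 1296^2 = 1679616 ≡ 2421 (mod 2867)
6^16 ≡ 2421^2 = 5861241 ≡ 1093 (mod 2867)
6^32 ≡ 1093^2 = 1194649 ≡ 1977 (mod 2867)
6^64 ≡ 1977^2 = 3908529 ≡ 808 (mod 2867)
6^128 ≡ 808^2 = 652864 ≡ 2055 (mod 2867)
6^256 ≡ 2055^2 = 4223025 ≡ 2801 (mod 2867)
6^512 ≡ 2801^2 = 7845601 ≡ 1489 (mod 2867)
6^1024 ≡ 1489^2 = 2217121 ≡ 930 (mod 2867)
6^2048 ≡ 930^2 = 864900 ≡ 1933 (mod 2867)
2866 = 2048 + 512 + 256 + 32 + 16 + 2 in binary powers of 2.
So 6^2866 ≡ 1933 · 1489 · 2801 · 1977 · 1093 · 36 ≡ 1896 (mod 2867).
Since 1896 ≠ 1, base 6 is a Fermat witness: 2867 is composite.

1896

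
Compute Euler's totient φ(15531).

9960

Factor: 15531 = 3 · 31 · 167.
φ(15531) = (3−1) · (31−1) · (167−1) = 2 · 30 · 166 = 9960.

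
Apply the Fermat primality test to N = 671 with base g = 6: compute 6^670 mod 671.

6^1 ≡ 6 (mod 671)
6^2 ≡ 6^2 = 36 ≡ 36 (mod 671)
6^4 ≡ 36^2 = 1296 ≡ 625 (mod 671)
6^8 ≡ 625^2 = 390625 ≡ 103 (mod 671)
6^16 ≡ 103^2 = 10609 ≡ 544 (mod 671)
6^32 ≡ 544^2 = 295936 ≡ 25 (mod 671)
6^64 ≡ 25^2 = 625 ≡ 625 (mod 671)
6^128 ≡ 625^2 = 390625 ≡ 103 (mod 671)
6^256 ≡ 103^2 = 10609 ≡ 544 (mod 671)
6^512 ≡ 544^2 = 295936 ≡ 25 (mod 671)
670 = 512 + 128 + 16 + 8 + 4 + 2 in binary powers of 2.
So 6^670 ≡ 25 · 103 · 544 · 103 · 625 · 36 ≡ 353 (mod 671).
Since 353 ≠ 1, base 6 is a Fermat witness: 671 is composite.

353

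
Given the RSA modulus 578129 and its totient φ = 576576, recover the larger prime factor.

φ(n) = (p−1)(q−1) = n − (p+q) + 1, so p + q = 578129 − 576576 + 1 = 1554.
p and q are the roots of t² − 1554t + 578129 = 0.
Discriminant: 1554² − 4·578129 = 2414916 − 2312516 = 102400; √102400 = 320.
q = (1554 − 320)/2 = 617, p = (1554 + 320)/2 = 937.
Check: 617 · 937 = 578129.

937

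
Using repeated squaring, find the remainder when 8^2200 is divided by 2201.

8^1 ≡ 8 (mod 2201)
8^2 ≡ 8^2 = 64 ≡ 64 (mod 2201)
8^4 ≡ 64^2 = 4096 ≡ 1895 (mod 2201)
8^8 ≡ 1895^2 = 3591025 ≡ 1194 (mod 2201)
8^16 ≡ 1194^2 = 1425636 ≡ 1589 (mod 2201)
8^32 ≡ 1589^2 = 2524921 ≡ 374 (mod 2201)
8^64 ≡ 374^2 = 139876 ≡ 1213 (mod 2201)
8^128 ≡ 1213^2 = 1471369 ≡ 1101 (mod 2201)
8^256 ≡ 1101^2 = 1212201 ≡ 1651 (mod 2201)
8^512 ≡ 1651^2 = 2725801 ≡ 963 (mod 2201)
8^1024 ≡ 963^2 = 927369 ≡ 748 (mod 2201)
8^2048 ≡ 748^2 = 559504 ≡ 450 (mod 2201)
2200 = 2048 + 128 + 16 + 8 in binary powers of 2.
So 8^2200 ≡ 450 · 1101 · 1589 · 1194 ≡ 900 (mod 2201).
Since 900 ≠ 1, base 8 is a Fermat witness: 2201 is composite.

900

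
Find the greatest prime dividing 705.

47

705 = 3 · 235
235 = 5 · 47
47 is prime.
So 705 = 3 · 5 · 47; the largest prime factor is 47.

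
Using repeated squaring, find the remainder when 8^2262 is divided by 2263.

8^1 ≡ 8 (mod 2263)
8^2 ≡ 8^2 = 64 ≡ 64 (mod 2263)
8^4 ≡ 64^2 = 4096 ≡ 1833 (mod 2263)
8^8 ≡ 1833^2 = 3359889 ≡ 1597 (mod 2263)
8^16 ≡ 1597^2 = 2550409 ≡ 8 (mod 2263)
8^32 ≡ 8^2 = 64 ≡ 64 (mod 2263)
8^64 ≡ 64^2 = 4096 ≡ 1833 (mod 2263)
8^128 ≡ 1833^2 = 3359889 ≡ 1597 (mod 2263)
8^256 ≡ 1597^2 = 2550409 ≡ 8 (mod 2263)
8^512 ≡ 8^2 = 64 ≡ 64 (mod 2263)
8^1024 ≡ 64^2 = 4096 ≡ 1833 (mod 2263)
8^2048 ≡ 1833^2 = 3359889 ≡ 1597 (mod 2263)
2262 = 2048 + 128 + 64 + 16 + 4 + 2 in binary powers of 2.
So 8^2262 ≡ 1597 · 1597 · 1833 · 8 · 1833 · 64 ≡ 1242 (mod 2263).
Since 1242 ≠ 1, base 8 is a Fermat witness: 2263 is composite.

1242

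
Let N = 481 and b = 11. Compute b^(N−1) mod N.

1

11^1 ≡ 11 (mod 481)
11^2 ≡ 11^2 = 121 ≡ 121 (mod 481)
11^4 ≡ 121^2 = 14641 ≡ 211 (mod 481)
11^8 ≡ 211^2 = 44521 ≡ 269 (mod 481)
11^16 ≡ 269^2 = 72361 ≡ 211 (mod 481)
11^32 ≡ 211^2 = 44521 ≡ 269 (mod 481)
11^64 ≡ 269^2 = 72361 ≡ 211 (mod 481)
11^128 ≡ 211^2 = 44521 ≡ 269 (mod 481)
11^256 ≡ 269^2 = 72361 ≡ 211 (mod 481)
480 = 256 + 128 + 64 + 32 in binary powers of 2.
So 11^480 ≡ 211 · 269 · 211 · 269 ≡ 1 (mod 481).
Since the result is 1, base 11 gives no evidence that 481 is composite.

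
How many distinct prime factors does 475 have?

475 = 5^2 · 19
475 = 5^2 · 19, which has 2 distinct prime factors.

2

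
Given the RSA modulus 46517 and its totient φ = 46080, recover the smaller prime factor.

φ(n) = (p−1)(q−1) = n − (p+q) + 1, so p + q = 46517 − 46080 + 1 = 438.
p and q are the roots of t² − 438t + 46517 = 0.
Discriminant: 438² − 4·46517 = 191844 − 186068 = 5776; √5776 = 76.
q = (438 − 76)/2 = 181, p = (438 + 76)/2 = 257.
Check: 181 · 257 = 46517.

181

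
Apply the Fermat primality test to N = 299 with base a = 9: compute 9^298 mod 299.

9^1 ≡ 9 (mod 299)
9^2 ≡ 9^2 = 81 ≡ 81 (mod 299)
9^4 ≡ 81^2 = 6561 ≡ 282 (mod 299)
9^8 ≡ 282^2 = 79524 ≡ 289 (mod 299)
9^16 ≡ 289^2 = 83521 ≡ 100 (mod 299)
9^32 ≡ 100^2 = 10000 ≡ 133 (mod 299)
9^64 ≡ 133^2 = 17689 ≡ 48 (mod 299)
9^128 ≡ 48^2 = 2304 ≡ 211 (mod 299)
9^256 ≡ 211^2 = 44521 ≡ 269 (mod 299)
298 = 256 + 32 + 8 + 2 in binary powers of 2.
So 9^298 ≡ 269 · 133 · 289 · 81 ≡ 9 (mod 299).
Since 9 ≠ 1, base 9 is a Fermat witness: 299 is composite.

9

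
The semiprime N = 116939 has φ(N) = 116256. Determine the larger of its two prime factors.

347

φ(n) = (p−1)(q−1) = n − (p+q) + 1, so p + q = 116939 − 116256 + 1 = 684.
p and q are the roots of t² − 684t + 116939 = 0.
Discriminant: 684² − 4·116939 = 467856 − 467756 = 100; √100 = 10.
q = (684 − 10)/2 = 337, p = (684 + 10)/2 = 347.
Check: 337 · 347 = 116939.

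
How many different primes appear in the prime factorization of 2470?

2470 = 2 · 1235
1235 = 5 · 247
247 = 13 · 19
2470 = 2 · 5 · 13 · 19, which has 4 distinct prime factors.

4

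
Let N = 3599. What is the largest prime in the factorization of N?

3599 = 59 · 61
61 is prime.
So 3599 = 59 · 61; the largest prime factor is 61.

61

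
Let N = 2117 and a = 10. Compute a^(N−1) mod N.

364

10^1 ≡ 10 (mod 2117)
10^2 ≡ 10^2 = 100 ≡ 100 (mod 2117)
10^4 ≡ 100^2 = 10000 ≡ 1532 (mod 2117)
10^8 ≡ 1532^2 = 2347024 ≡ 1388 (mod 2117)
10^16 ≡ 1388^2 = 1926544 ≡ 74 (mod 2117)
10^32 ≡ 74^2 = 5476 ≡ 1242 (mod 2117)
10^64 ≡ 1242^2 = 1542564 ≡ 1388 (mod 2117)
10^128 ≡ 1388^2 = 1926544 ≡ 74 (mod 2117)
10^256 ≡ 74^2 = 5476 ≡ 1242 (mod 2117)
10^512 ≡ 1242^2 = 1542564 ≡ 1388 (mod 2117)
10^1024 ≡ 1388^2 = 1926544 ≡ 74 (mod 2117)
10^2048 ≡ 74^2 = 5476 ≡ 1242 (mod 2117)
2116 = 2048 + 64 + 4 in binary powers of 2.
So 10^2116 ≡ 1242 · 1388 · 1532 ≡ 364 (mod 2117).
Since 364 ≠ 1, base 10 is a Fermat witness: 2117 is composite.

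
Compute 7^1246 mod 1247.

552

7^1 ≡ 7 (mod 1247)
7^2 ≡ 7^2 = 49 ≡ 49 (mod 1247)
7^4 ≡ 49^2 = 2401 ≡ 1154 (mod 1247)
7^8 ≡ 1154^2 = 1331716 ≡ 1167 (mod 1247)
7^16 ≡ 1167^2 = 1361889 ≡ 165 (mod 1247)
7^32 ≡ 165^2 = 27225 ≡ 1038 (mod 1247)
7^64 ≡ 1038^2 = 1077444 ≡ 36 (mod 1247)
7^128 ≡ 36^2 = 1296 ≡ 49 (mod 1247)
7^256 ≡ 49^2 = 2401 ≡ 1154 (mod 1247)
7^512 ≡ 1154^2 = 1331716 ≡ 1167 (mod 1247)
7^1024 ≡ 1167^2 = 1361889 ≡ 165 (mod 1247)
1246 = 1024 + 128 + 64 + 16 + 8 + 4 + 2 in binary powers of 2.
So 7^1246 ≡ 165 · 49 · 36 · 165 · 1167 · 1154 · 49 ≡ 552 (mod 1247).
Since 552 ≠ 1, base 7 is a Fermat witness: 1247 is composite.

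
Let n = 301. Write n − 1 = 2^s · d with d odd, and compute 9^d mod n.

274

301 − 1 = 300 = 2^2 · 75, so d = 75.
9^1 ≡ 9 (mod 301)
9^2 ≡ 9^2 = 81 ≡ 81 (mod 301)
9^4 ≡ 81^2 = 6561 ≡ 240 (mod 301)
9^8 ≡ 240^2 = 57600 ≡ 109 (mod 301)
9^16 ≡ 109^2 = 11881 ≡ 142 (mod 301)
9^32 ≡ 142^2 = 20164 ≡ 298 (mod 301)
9^64 ≡ 298^2 = 88804 ≡ 9 (mod 301)
75 = 64 + 8 + 2 + 1 in binary powers of 2.
So 9^75 ≡ 9 · 109 · 81 · 9 ≡ 274 (mod 301).
Squaring chain: 274 → 127; never reaches −1, so base 9 is a Miller–Rabin witness that 301 is composite.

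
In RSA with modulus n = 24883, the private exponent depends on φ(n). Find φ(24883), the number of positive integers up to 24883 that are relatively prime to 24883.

24568

Factor: 24883 = 149 · 167.
φ(24883) = (149−1) · (167−1) = 148 · 166 = 24568.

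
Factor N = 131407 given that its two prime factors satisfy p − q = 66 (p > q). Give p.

Since p = q + 66, we have 131407 = q(q + 66), so q² + 66q − 131407 = 0.
Discriminant: 66² + 4·131407 = 4356 + 525628 = 529984; √529984 = 728.
q = (−66 + 728)/2 = 331, and p = q + 66 = 397.
Check: 331 · 397 = 131407.

397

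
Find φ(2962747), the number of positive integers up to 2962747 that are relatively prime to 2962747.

Factor: 2962747 = 113 · 157 · 167.
φ(2962747) = (113−1) · (157−1) · (167−1) = 112 · 156 · 166 = 2900352.

2900352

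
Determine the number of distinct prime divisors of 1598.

1598 = 2 · 799
799 = 17 · 47
1598 = 2 · 17 · 47, which has 3 distinct prime factors.

3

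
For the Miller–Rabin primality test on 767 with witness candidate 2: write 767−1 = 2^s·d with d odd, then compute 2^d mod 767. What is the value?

644

767 − 1 = 766 = 2^1 · 383, so d = 383.
2^1 ≡ 2 (mod 767)
2^2 ≡ 2^2 = 4 ≡ 4 (mod 767)
2^4 ≡ 4^2 = 16 ≡ 16 (mod 767)
2^8 ≡ 16^2 = 256 ≡ 256 (mod 767)
2^16 ≡ 256^2 = 65536 ≡ 341 (mod 767)
2^32 ≡ 341^2 = 116281 ≡ 464 (mod 767)
2^64 ≡ 464^2 = 215296 ≡ 536 (mod 767)
2^128 ≡ 536^2 = 287296 ≡ 438 (mod 767)
2^256 ≡ 438^2 = 191844 ≡ 94 (mod 767)
383 = 256 + 64 + 32 + 16 + 8 + 4 + 2 + 1 in binary powers of 2.
So 2^383 ≡ 94 · 536 · 464 · 341 · 256 · 16 · 4 · 2 ≡ 644 (mod 767).
Squaring chain: 644; never reaches −1, so base 2 is a Miller–Rabin witness that 767 is composite.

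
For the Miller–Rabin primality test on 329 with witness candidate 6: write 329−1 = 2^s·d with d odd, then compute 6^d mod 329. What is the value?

329 − 1 = 328 = 2^3 · 41, so d = 41.
6^1 ≡ 6 (mod 329)
6^2 ≡ 6^2 = 36 ≡ 36 (mod 329)
6^4 ≡ 36^2 = 1296 ≡ 309 (mod 329)
6^8 ≡ 309^2 = 95481 ≡ 71 (mod 329)
6^16 ≡ 71^2 = 5041 ≡ 106 (mod 329)
6^32 ≡ 106^2 = 11236 ≡ 50 (mod 329)
41 = 32 + 8 + 1 in binary powers of 2.
So 6^41 ≡ 50 · 71 · 6 ≡ 244 (mod 329).
Squaring chain: 244 → 316 → 169; never reaches −1, so base 6 is a Miller–Rabin witness that 329 is composite.

244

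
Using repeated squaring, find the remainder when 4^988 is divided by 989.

864

4^1 ≡ 4 (mod 989)
4^2 ≡ 4^2 = 16 ≡ 16 (mod 989)
4^4 ≡ 16^2 = 256 ≡ 256 (mod 989)
4^8 ≡ 256^2 = 65536 ≡ 262 (mod 989)
4^16 ≡ 262^2 = 68644 ≡ 403 (mod 989)
4^32 ≡ 403^2 = 162409 ≡ 213 (mod 989)
4^64 ≡ 213^2 = 45369 ≡ 864 (mod 989)
4^128 ≡ 864^2 = 746496 ≡ 790 (mod 989)
4^256 ≡ 790^2 = 624100 ≡ 41 (mod 989)
4^512 ≡ 41^2 = 1681 ≡ 692 (mod 989)
988 = 512 + 256 + 128 + 64 + 16 + 8 + 4 in binary powers of 2.
So 4^988 ≡ 692 · 41 · 790 · 864 · 403 · 262 · 256 ≡ 864 (mod 989).
Since 864 ≠ 1, base 4 is a Fermat witness: 989 is composite.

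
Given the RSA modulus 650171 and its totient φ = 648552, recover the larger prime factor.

887

φ(n) = (p−1)(q−1) = n − (p+q) + 1, so p + q = 650171 − 648552 + 1 = 1620.
p and q are the roots of t² − 1620t + 650171 = 0.
Discriminant: 1620² − 4·650171 = 2624400 − 2600684 = 23716; √23716 = 154.
q = (1620 − 154)/2 = 733, p = (1620 + 154)/2 = 887.
Check: 733 · 887 = 650171.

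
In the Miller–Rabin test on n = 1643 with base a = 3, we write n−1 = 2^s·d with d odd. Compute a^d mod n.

1643 − 1 = 1642 = 2^1 · 821, so d = 821.
3^1 ≡ 3 (mod 1643)
3^2 ≡ 3^2 = 9 ≡ 9 (mod 1643)
3^4 ≡ 9^2 = 81 ≡ 81 (mod 1643)
3^8 ≡ 81^2 = 6561 ≡ 1632 (mod 1643)
3^16 ≡ 1632^2 = 2663424 ≡ 121 (mod 1643)
3^32 ≡ 121^2 = 14641 ≡ 1497 (mod 1643)
3^64 ≡ 1497^2 = 2241009 ≡ 1600 (mod 1643)
3^128 ≡ 1600^2 = 2560000 ≡ 206 (mod 1643)
3^256 ≡ 206^2 = 42436 ≡ 1361 (mod 1643)
3^512 ≡ 1361^2 = 1852321 ≡ 660 (mod 1643)
821 = 512 + 256 + 32 + 16 + 4 + 1 in binary powers of 2.
So 3^821 ≡ 660 · 1361 · 1497 · 121 · 81 · 3 ≡ 1532 (mod 1643).
Squaring chain: 1532; never reaches −1, so base 3 is a Miller–Rabin witness that 1643 is composite.

1532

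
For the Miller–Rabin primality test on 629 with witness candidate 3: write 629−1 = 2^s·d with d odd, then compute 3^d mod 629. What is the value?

437

629 − 1 = 628 = 2^2 · 157, so d = 157.
3^1 ≡ 3 (mod 629)
3^2 ≡ 3^2 = 9 ≡ 9 (mod 629)
3^4 ≡ 9^2 = 81 ≡ 81 (mod 629)
3^8 ≡ 81^2 = 6561 ≡ 271 (mod 629)
3^16 ≡ 271^2 = 73441 ≡ 477 (mod 629)
3^32 ≡ 477^2 = 227529 ≡ 460 (mod 629)
3^64 ≡ 460^2 = 211600 ≡ 256 (mod 629)
3^128 ≡ 256^2 = 65536 ≡ 120 (mod 629)
157 = 128 + 16 + 8 + 4 + 1 in binary powers of 2.
So 3^157 ≡ 120 · 477 · 271 · 81 · 3 ≡ 437 (mod 629).
Squaring chain: 437 → 382; never reaches −1, so base 3 is a Miller–Rabin witness that 629 is composite.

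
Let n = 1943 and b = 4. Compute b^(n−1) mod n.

4^1 ≡ 4 (mod 1943)
4^2 ≡ 4^2 = 16 ≡ 16 (mod 1943)
4^4 ≡ 16^2 = 256 ≡ 256 (mod 1943)
4^8 ≡ 256^2 = 65536 ≡ 1417 (mod 1943)
4^16 ≡ 1417^2 = 2007889 ≡ 770 (mod 1943)
4^32 ≡ 770^2 = 592900 ≡ 285 (mod 1943)
4^64 ≡ 285^2 = 81225 ≡ 1562 (mod 1943)
4^128 ≡ 1562^2 = 2439844 ≡ 1379 (mod 1943)
4^256 ≡ 1379^2 = 1901641 ≡ 1387 (mod 1943)
4^512 ≡ 1387^2 = 1923769 ≡ 199 (mod 1943)
4^1024 ≡ 199^2 = 39601 ≡ 741 (mod 1943)
1942 = 1024 + 512 + 256 + 128 + 16 + 4 + 2 in binary powers of 2.
So 4^1942 ≡ 741 · 199 · 1387 · 1379 · 770 · 256 · 16 ≡ 864 (mod 1943).
Since 864 ≠ 1, base 4 is a Fermat witness: 1943 is composite.

864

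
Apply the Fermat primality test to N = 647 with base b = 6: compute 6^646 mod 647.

6^1 ≡ 6 (mod 647)
6^2 ≡ 6^2 = 36 ≡ 36 (mod 647)
6^4 ≡ 36^2 = 1296 ≡ 2 (mod 647)
6^8 ≡ 2^2 = 4 ≡ 4 (mod 647)
6^16 ≡ 4^2 = 16 ≡ 16 (mod 647)
6^32 ≡ 16^2 = 256 ≡ 256 (mod 647)
6^64 ≡ 256^2 = 65536 ≡ 189 (mod 647)
6^128 ≡ 189^2 = 35721 ≡ 136 (mod 647)
6^256 ≡ 136^2 = 18496 ≡ 380 (mod 647)
6^512 ≡ 380^2 = 144400 ≡ 119 (mod 647)
646 = 512 + 128 + 4 + 2 in binary powers of 2.
So 6^646 ≡ 119 · 136 · 2 · 36 ≡ 1 (mod 647).
Since the result is 1, base 6 gives no evidence that 647 is composite.

1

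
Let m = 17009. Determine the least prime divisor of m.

73

17009 is odd.
Digit sum 17, not divisible by 3.
Ends in 9: not divisible by 5.
7: 17009 = 7·2429 + 6
11: 17009 = 11·1546 + 3
13: 17009 = 13·1308 + 5
17: 17009 = 17·1000 + 9
19: 17009 = 19·895 + 4
23: 17009 = 23·739 + 12
29: 17009 = 29·586 + 15
31: 17009 = 31·548 + 21
37: 17009 = 37·459 + 26
41: 17009 = 41·414 + 35
43: 17009 = 43·395 + 24
47: 17009 = 47·361 + 42
53: 17009 = 53·320 + 49
59: 17009 = 59·288 + 17
61: 17009 = 61·278 + 51
67: 17009 = 67·253 + 58
71: 17009 = 71·239 + 40
73: 17009 = 73·233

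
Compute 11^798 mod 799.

332

11^1 ≡ 11 (mod 799)
11^2 ≡ 11^2 = 121 ≡ 121 (mod 799)
11^4 ≡ 121^2 = 14641 ≡ 259 (mod 799)
11^8 ≡ 259^2 = 67081 ≡ 764 (mod 799)
11^16 ≡ 764^2 = 583696 ≡ 426 (mod 799)
11^32 ≡ 426^2 = 181476 ≡ 103 (mod 799)
11^64 ≡ 103^2 = 10609 ≡ 222 (mod 799)
11^128 ≡ 222^2 = 49284 ≡ 545 (mod 799)
11^256 ≡ 545^2 = 297025 ≡ 596 (mod 799)
11^512 ≡ 596^2 = 355216 ≡ 460 (mod 799)
798 = 512 + 256 + 16 + 8 + 4 + 2 in binary powers of 2.
So 11^798 ≡ 460 · 596 · 426 · 764 · 259 · 121 ≡ 332 (mod 799).
Since 332 ≠ 1, base 11 is a Fermat witness: 799 is composite.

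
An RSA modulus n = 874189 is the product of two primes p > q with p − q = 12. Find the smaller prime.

929

Since p = q + 12, we have 874189 = q(q + 12), so q² + 12q − 874189 = 0.
Discriminant: 12² + 4·874189 = 144 + 3496756 = 3496900; √3496900 = 1870.
q = (−12 + 1870)/2 = 929, and p = q + 12 = 941.
Check: 929 · 941 = 874189.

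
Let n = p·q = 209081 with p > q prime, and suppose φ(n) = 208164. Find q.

419

φ(n) = (p−1)(q−1) = n − (p+q) + 1, so p + q = 209081 − 208164 + 1 = 918.
p and q are the roots of t² − 918t + 209081 = 0.
Discriminant: 918² − 4·209081 = 842724 − 836324 = 6400; √6400 = 80.
q = (918 − 80)/2 = 419, p = (918 + 80)/2 = 499.
Check: 419 · 499 = 209081.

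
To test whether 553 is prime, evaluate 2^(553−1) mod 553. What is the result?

64

2^1 ≡ 2 (mod 553)
2^2 ≡ 2^2 = 4 ≡ 4 (mod 553)
2^4 ≡ 4^2 = 16 ≡ 16 (mod 553)
2^8 ≡ 16^2 = 256 ≡ 256 (mod 553)
2^16 ≡ 256^2 = 65536 ≡ 282 (mod 553)
2^32 ≡ 282^2 = 79524 ≡ 445 (mod 553)
2^64 ≡ 445^2 = 198025 ≡ 51 (mod 553)
2^128 ≡ 51^2 = 2601 ≡ 389 (mod 553)
2^256 ≡ 389^2 = 151321 ≡ 352 (mod 553)
2^512 ≡ 352^2 = 123904 ≡ 32 (mod 553)
552 = 512 + 32 + 8 in binary powers of 2.
So 2^552 ≡ 32 · 445 · 256 ≡ 64 (mod 553).
Since 64 ≠ 1, base 2 is a Fermat witness: 553 is composite.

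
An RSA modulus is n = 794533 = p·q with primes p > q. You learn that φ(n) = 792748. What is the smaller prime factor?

839

φ(n) = (p−1)(q−1) = n − (p+q) + 1, so p + q = 794533 − 792748 + 1 = 1786.
p and q are the roots of t² − 1786t + 794533 = 0.
Discriminant: 1786² − 4·794533 = 3189796 − 3178132 = 11664; √11664 = 108.
q = (1786 − 108)/2 = 839, p = (1786 + 108)/2 = 947.
Check: 839 · 947 = 794533.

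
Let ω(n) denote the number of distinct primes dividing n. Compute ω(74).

2

74 = 2 · 37
74 = 2 · 37, which has 2 distinct prime factors.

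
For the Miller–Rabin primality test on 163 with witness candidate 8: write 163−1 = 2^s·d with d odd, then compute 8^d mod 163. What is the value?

163 − 1 = 162 = 2^1 · 81, so d = 81.
8^1 ≡ 8 (mod 163)
8^2 ≡ 8^2 = 64 ≡ 64 (mod 163)
8^4 ≡ 64^2 = 4096 ≡ 21 (mod 163)
8^8 ≡ 21^2 = 441 ≡ 115 (mod 163)
8^16 ≡ 115^2 = 13225 ≡ 22 (mod 163)
8^32 ≡ 22^2 = 484 ≡ 158 (mod 163)
8^64 ≡ 158^2 = 24964 ≡ 25 (mod 163)
81 = 64 + 16 + 1 in binary powers of 2.
So 8^81 ≡ 25 · 22 · 8 ≡ 162 (mod 163).
Since 8^d ≡ 162 (mod 163), base 8 does not prove 163 composite.

162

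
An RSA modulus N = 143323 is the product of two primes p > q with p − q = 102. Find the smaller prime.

Since p = q + 102, we have 143323 = q(q + 102), so q² + 102q − 143323 = 0.
Discriminant: 102² + 4·143323 = 10404 + 573292 = 583696; √583696 = 764.
q = (−102 + 764)/2 = 331, and p = q + 102 = 433.
Check: 331 · 433 = 143323.

331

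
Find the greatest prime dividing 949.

949 = 13 · 73
73 is prime.
So 949 = 13 · 73; the largest prime factor is 73.

73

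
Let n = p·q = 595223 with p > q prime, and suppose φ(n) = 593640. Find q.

613

φ(n) = (p−1)(q−1) = n − (p+q) + 1, so p + q = 595223 − 593640 + 1 = 1584.
p and q are the roots of t² − 1584t + 595223 = 0.
Discriminant: 1584² − 4·595223 = 2509056 − 2380892 = 128164; √128164 = 358.
q = (1584 − 358)/2 = 613, p = (1584 + 358)/2 = 971.
Check: 613 · 971 = 595223.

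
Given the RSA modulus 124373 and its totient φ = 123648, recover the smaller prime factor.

φ(n) = (p−1)(q−1) = n − (p+q) + 1, so p + q = 124373 − 123648 + 1 = 726.
p and q are the roots of t² − 726t + 124373 = 0.
Discriminant: 726² − 4·124373 = 527076 − 497492 = 29584; √29584 = 172.
q = (726 − 172)/2 = 277, p = (726 + 172)/2 = 449.
Check: 277 · 449 = 124373.

277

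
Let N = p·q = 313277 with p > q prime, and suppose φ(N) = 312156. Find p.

599

φ(n) = (p−1)(q−1) = n − (p+q) + 1, so p + q = 313277 − 312156 + 1 = 1122.
p and q are the roots of t² − 1122t + 313277 = 0.
Discriminant: 1122² − 4·313277 = 1258884 − 1253108 = 5776; √5776 = 76.
q = (1122 − 76)/2 = 523, p = (1122 + 76)/2 = 599.
Check: 523 · 599 = 313277.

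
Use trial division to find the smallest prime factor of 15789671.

83

15789671 is odd.
Digit sum 44, not divisible by 3.
Ends in 1: not divisible by 5.
7: 15789671 = 7·2255667 + 2
11: 15789671 = 11·1435424 + 7
13: 15789671 = 13·1214590 + 1
17: 15789671 = 17·928804 + 3
19: 15789671 = 19·831035 + 6
23: 15789671 = 23·686507 + 10
29: 15789671 = 29·544471 + 12
31: 15789671 = 31·509344 + 7
37: 15789671 = 37·426747 + 32
41: 15789671 = 41·385113 + 38
43: 15789671 = 43·367201 + 28
47: 15789671 = 47·335950 + 21
53: 15789671 = 53·297918 + 17
59: 15789671 = 59·267621 + 32
61: 15789671 = 61·258847 + 4
67: 15789671 = 67·235666 + 49
71: 15789671 = 71·222389 + 52
73: 15789671 = 73·216296 + 63
79: 15789671 = 79·199869 + 20
83: 15789671 = 83·190237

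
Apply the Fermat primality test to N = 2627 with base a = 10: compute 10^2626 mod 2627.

10^1 ≡ 10 (mod 2627)
10^2 ≡ 10^2 = 100 ≡ 100 (mod 2627)
10^4 ≡ 100^2 = 10000 ≡ 2119 (mod 2627)
10^8 ≡ 2119^2 = 4490161 ≡ 618 (mod 2627)
10^16 ≡ 618^2 = 381924 ≡ 1009 (mod 2627)
10^32 ≡ 1009^2 = 1018081 ≡ 1432 (mod 2627)
10^64 ≡ 1432^2 = 2050624 ≡ 1564 (mod 2627)
10^128 ≡ 1564^2 = 2446096 ≡ 359 (mod 2627)
10^256 ≡ 359^2 = 128881 ≡ 158 (mod 2627)
10^512 ≡ 158^2 = 24964 ≡ 1321 (mod 2627)
10^1024 ≡ 1321^2 = 1745041 ≡ 713 (mod 2627)
10^2048 ≡ 713^2 = 508369 ≡ 1358 (mod 2627)
2626 = 2048 + 512 + 64 + 2 in binary powers of 2.
So 10^2626 ≡ 1358 · 1321 · 1564 · 100 ≡ 10 (mod 2627).
Since 10 ≠ 1, base 10 is a Fermat witness: 2627 is composite.

10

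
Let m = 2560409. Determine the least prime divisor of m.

41

2560409 is odd.
Digit sum 26, not divisible by 3.
Ends in 9: not divisible by 5.
7: 2560409 = 7·365772 + 5
11: 2560409 = 11·232764 + 5
13: 2560409 = 13·196954 + 7
17: 2560409 = 17·150612 + 5
19: 2560409 = 19·134758 + 7
23: 2560409 = 23·111322 + 3
29: 2560409 = 29·88289 + 28
31: 2560409 = 31·82593 + 26
37: 2560409 = 37·69200 + 9
41: 2560409 = 41·62449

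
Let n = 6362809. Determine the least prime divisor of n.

6362809 is odd.
Digit sum 34, not divisible by 3.
Ends in 9: not divisible by 5.
7: 6362809 = 7·908972 + 5
11: 6362809 = 11·578437 + 2
13: 6362809 = 13·489446 + 11
17: 6362809 = 17·374282 + 15
19: 6362809 = 19·334884 + 13
23: 6362809 = 23·276643 + 20
29: 6362809 = 29·219407 + 6
31: 6362809 = 31·205251 + 28
37: 6362809 = 37·171967 + 30
41: 6362809 = 41·155190 + 19
43: 6362809 = 43·147972 + 13
47: 6362809 = 47·135378 + 43
53: 6362809 = 53·120053

53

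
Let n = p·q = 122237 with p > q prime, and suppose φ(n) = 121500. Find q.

φ(n) = (p−1)(q−1) = n − (p+q) + 1, so p + q = 122237 − 121500 + 1 = 738.
p and q are the roots of t² − 738t + 122237 = 0.
Discriminant: 738² − 4·122237 = 544644 − 488948 = 55696; √55696 = 236.
q = (738 − 236)/2 = 251, p = (738 + 236)/2 = 487.
Check: 251 · 487 = 122237.

251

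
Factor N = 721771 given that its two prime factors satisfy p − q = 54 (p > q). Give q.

Since p = q + 54, we have 721771 = q(q + 54), so q² + 54q − 721771 = 0.
Discriminant: 54² + 4·721771 = 2916 + 2887084 = 2890000; √2890000 = 1700.
q = (−54 + 1700)/2 = 823, and p = q + 54 = 877.
Check: 823 · 877 = 721771.

823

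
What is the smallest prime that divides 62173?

79

62173 is odd.
Digit sum 19, not divisible by 3.
Ends in 3: not divisible by 5.
7: 62173 = 7·8881 + 6
11: 62173 = 11·5652 + 1
13: 62173 = 13·4782 + 7
17: 62173 = 17·3657 + 4
19: 62173 = 19·3272 + 5
23: 62173 = 23·2703 + 4
29: 62173 = 29·2143 + 26
31: 62173 = 31·2005 + 18
37: 62173 = 37·1680 + 13
41: 62173 = 41·1516 + 17
43: 62173 = 43·1445 + 38
47: 62173 = 47·1322 + 39
53: 62173 = 53·1173 + 4
59: 62173 = 59·1053 + 46
61: 62173 = 61·1019 + 14
67: 62173 = 67·927 + 64
71: 62173 = 71·875 + 48
73: 62173 = 73·851 + 50
79: 62173 = 79·787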